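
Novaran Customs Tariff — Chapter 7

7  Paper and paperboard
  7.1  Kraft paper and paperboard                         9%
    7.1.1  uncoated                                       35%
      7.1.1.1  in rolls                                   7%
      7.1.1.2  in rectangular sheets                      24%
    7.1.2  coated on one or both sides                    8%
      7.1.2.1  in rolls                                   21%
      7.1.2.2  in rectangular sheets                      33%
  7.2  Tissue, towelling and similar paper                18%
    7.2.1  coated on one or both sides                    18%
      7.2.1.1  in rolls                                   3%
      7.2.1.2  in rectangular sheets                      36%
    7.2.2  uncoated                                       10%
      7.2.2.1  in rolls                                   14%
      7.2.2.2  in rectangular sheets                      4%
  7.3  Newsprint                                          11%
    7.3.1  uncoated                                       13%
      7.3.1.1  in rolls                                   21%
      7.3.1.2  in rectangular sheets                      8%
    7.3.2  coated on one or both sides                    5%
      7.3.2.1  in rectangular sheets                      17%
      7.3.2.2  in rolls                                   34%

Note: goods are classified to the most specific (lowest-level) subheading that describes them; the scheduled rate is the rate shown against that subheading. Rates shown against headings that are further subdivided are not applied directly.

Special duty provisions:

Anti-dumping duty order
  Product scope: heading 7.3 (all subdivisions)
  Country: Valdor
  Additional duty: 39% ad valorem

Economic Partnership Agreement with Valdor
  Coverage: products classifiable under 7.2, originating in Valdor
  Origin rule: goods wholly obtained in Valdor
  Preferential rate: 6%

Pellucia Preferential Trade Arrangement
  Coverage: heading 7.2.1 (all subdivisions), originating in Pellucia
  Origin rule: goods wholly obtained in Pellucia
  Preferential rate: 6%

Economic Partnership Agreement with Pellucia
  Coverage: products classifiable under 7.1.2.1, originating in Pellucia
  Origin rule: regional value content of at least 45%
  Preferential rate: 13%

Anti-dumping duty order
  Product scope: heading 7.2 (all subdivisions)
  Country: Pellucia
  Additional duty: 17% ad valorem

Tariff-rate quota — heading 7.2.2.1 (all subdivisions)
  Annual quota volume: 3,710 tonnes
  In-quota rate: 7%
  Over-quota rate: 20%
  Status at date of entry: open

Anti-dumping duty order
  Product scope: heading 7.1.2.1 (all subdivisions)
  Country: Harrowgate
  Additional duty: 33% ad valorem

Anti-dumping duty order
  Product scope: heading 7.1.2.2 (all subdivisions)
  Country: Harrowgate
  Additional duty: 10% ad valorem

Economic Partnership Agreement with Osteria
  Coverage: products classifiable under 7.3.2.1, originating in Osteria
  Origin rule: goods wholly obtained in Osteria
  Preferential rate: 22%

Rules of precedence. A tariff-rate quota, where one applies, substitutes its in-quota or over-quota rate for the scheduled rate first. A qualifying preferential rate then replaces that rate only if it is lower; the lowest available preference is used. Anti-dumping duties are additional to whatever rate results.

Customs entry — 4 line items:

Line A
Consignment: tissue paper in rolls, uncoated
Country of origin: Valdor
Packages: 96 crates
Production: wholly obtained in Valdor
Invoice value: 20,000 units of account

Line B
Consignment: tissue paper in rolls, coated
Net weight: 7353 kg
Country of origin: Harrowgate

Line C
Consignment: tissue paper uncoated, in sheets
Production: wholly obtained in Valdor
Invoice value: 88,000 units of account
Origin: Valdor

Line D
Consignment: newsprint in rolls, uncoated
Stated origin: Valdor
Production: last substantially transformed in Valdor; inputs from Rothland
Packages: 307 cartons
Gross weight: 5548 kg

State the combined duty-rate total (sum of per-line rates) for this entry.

73%

Line A: tissue paper → 7.2; uncoated → 7.2.2; in rolls → 7.2.2.1. Scheduled 14%. quota on 7.2.2.1 open → in-quota 7%; Valdor agreement on 7.2: wholly obtained → 6% available; preferential 6%. → 6%.
Line B: tissue paper → 7.2; coated → 7.2.1; in rolls → 7.2.1.1. Scheduled 3%. No special measure applies. → 3%.
Line C: tissue paper → 7.2; uncoated → 7.2.2; in sheets → 7.2.2.2. Scheduled 4%. Valdor agreement on 7.2: wholly obtained → 6% available; preference 6% not lower than 4% → no reduction. → 4%.
Line D: newsprint → 7.3; uncoated → 7.3.1; in rolls → 7.3.1.1. Scheduled 21%. Valdor agreement on 7.2: 7.3.1.1 not covered; anti-dumping (Valdor, 7.3): +39%; total 21% + 39% = 60%. → 60%.
Sum: 6% + 3% + 4% + 60% = 73%.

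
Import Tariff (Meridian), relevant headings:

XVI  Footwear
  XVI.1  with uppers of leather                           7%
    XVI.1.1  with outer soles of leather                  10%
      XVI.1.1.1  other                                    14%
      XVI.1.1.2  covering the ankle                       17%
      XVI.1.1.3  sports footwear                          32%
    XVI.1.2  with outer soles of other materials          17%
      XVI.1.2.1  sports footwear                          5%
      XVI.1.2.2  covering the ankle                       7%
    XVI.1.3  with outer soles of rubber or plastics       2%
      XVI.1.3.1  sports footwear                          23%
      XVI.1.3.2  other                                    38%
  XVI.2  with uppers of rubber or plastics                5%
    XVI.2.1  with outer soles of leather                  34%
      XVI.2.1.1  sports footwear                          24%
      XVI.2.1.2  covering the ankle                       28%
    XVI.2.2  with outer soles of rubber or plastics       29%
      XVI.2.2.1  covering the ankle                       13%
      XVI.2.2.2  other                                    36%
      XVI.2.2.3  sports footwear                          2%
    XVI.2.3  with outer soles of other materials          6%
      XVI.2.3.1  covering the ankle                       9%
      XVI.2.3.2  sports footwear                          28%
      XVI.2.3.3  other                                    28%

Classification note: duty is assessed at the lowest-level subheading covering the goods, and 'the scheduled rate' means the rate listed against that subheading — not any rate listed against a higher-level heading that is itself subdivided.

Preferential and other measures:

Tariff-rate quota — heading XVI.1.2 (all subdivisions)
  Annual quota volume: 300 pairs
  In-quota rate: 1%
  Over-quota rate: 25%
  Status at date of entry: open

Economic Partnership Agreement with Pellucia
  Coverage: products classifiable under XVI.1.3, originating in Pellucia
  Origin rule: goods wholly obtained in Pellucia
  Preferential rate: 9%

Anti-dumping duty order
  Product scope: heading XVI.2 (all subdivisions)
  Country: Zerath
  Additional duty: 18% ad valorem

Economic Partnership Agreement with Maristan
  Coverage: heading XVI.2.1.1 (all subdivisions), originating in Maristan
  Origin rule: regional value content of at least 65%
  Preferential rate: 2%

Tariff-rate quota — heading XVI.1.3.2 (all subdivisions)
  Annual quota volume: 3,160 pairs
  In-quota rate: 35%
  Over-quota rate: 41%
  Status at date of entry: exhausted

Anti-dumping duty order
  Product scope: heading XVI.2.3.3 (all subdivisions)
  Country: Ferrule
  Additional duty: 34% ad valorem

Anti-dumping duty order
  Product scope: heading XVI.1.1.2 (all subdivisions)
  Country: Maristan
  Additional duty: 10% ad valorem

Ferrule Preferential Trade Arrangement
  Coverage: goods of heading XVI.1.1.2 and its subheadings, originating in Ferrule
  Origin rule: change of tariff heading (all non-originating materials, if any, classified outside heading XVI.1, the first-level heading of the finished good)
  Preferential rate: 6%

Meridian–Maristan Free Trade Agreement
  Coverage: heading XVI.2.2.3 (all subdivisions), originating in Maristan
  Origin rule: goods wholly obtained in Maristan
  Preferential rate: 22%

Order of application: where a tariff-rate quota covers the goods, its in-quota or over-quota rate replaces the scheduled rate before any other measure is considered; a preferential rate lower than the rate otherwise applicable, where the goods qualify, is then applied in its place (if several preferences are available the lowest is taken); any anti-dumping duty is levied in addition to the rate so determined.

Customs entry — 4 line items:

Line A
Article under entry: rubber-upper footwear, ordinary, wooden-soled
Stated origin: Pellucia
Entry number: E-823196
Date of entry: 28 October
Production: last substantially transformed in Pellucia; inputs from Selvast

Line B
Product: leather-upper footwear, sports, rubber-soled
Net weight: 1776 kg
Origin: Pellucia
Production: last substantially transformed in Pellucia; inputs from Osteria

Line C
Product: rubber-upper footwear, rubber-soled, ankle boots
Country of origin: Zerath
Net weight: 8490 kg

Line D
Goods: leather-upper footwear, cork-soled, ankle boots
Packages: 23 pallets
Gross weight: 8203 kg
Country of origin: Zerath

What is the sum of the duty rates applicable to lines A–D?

83%

Line A: rubber-upper → XVI.2; wooden-soled → XVI.2.3; ordinary → XVI.2.3.3. Scheduled 28%. Pellucia agreement on XVI.1.3: XVI.2.3.3 not covered. → 28%.
Line B: leather-upper → XVI.1; rubber-soled → XVI.1.3; sports → XVI.1.3.1. Scheduled 23%. Pellucia agreement on XVI.1.3: not wholly obtained. → 23%.
Line C: rubber-upper → XVI.2; rubber-soled → XVI.2.2; ankle boots → XVI.2.2.1. Scheduled 13%. anti-dumping (Zerath, XVI.2): +18%; total 13% + 18% = 31%. → 31%.
Line D: leather-upper → XVI.1; cork-soled → XVI.1.2; ankle boots → XVI.1.2.2. Scheduled 7%. quota on XVI.1.2 open → in-quota 1%. → 1%.
Sum: 28% + 23% + 31% + 1% = 83%.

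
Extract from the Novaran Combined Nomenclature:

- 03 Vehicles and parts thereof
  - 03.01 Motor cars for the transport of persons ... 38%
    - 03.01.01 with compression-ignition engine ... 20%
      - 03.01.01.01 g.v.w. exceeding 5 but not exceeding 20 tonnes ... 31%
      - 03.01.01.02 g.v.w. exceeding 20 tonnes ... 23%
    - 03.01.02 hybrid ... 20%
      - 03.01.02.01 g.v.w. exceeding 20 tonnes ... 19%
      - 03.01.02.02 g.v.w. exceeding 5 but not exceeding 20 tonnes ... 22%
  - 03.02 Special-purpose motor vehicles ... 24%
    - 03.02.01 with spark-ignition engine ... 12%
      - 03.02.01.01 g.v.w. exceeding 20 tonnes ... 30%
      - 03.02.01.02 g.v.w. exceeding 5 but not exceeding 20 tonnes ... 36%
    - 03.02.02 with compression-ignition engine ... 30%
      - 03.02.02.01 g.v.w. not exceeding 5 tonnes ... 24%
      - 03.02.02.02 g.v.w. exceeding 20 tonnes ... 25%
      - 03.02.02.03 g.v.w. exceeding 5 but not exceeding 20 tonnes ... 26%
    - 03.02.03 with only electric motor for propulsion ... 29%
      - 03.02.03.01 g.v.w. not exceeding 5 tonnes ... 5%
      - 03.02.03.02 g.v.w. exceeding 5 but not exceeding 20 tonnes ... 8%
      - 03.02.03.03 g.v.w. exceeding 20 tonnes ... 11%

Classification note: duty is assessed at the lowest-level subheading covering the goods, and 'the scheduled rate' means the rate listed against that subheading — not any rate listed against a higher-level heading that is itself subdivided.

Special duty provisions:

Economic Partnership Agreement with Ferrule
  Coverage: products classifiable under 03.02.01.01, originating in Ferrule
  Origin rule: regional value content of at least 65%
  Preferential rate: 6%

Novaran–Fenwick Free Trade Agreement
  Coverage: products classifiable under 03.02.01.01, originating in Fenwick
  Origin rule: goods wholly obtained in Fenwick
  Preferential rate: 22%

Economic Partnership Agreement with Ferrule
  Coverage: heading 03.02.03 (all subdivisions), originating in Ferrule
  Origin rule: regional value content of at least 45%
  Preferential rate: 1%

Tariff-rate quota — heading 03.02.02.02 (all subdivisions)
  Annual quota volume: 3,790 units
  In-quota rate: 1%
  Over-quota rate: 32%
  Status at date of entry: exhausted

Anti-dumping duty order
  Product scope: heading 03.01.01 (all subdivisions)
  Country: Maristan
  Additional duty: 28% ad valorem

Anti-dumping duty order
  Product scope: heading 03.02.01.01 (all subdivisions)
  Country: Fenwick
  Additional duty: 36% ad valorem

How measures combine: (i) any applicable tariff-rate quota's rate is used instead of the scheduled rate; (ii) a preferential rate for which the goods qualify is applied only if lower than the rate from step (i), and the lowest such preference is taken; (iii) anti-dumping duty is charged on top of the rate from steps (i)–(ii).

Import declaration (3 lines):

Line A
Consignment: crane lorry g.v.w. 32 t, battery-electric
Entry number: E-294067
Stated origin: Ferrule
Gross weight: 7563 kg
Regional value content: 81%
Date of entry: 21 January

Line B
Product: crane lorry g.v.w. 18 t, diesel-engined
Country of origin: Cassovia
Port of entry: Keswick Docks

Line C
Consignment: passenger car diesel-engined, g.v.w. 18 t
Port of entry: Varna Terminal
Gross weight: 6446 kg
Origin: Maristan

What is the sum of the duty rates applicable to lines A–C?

Line A: crane lorry → 03.02; battery-electric → 03.02.03; g.v.w. 32 t → 03.02.03.03. Scheduled 11%. Ferrule agreement on 03.02.01.01: 03.02.03.03 not covered; Ferrule agreement on 03.02.03: RVC ≥ 45% → 1% available; preferential 1%. → 1%.
Line B: crane lorry → 03.02; diesel-engined → 03.02.02; g.v.w. 18 t → 03.02.02.03. Scheduled 26%. No special measure applies. → 26%.
Line C: passenger car → 03.01; diesel-engined → 03.01.01; g.v.w. 18 t → 03.01.01.01. Scheduled 31%. anti-dumping (Maristan, 03.01.01): +28%; total 31% + 28% = 59%. → 59%.
Sum: 1% + 26% + 59% = 86%.

86%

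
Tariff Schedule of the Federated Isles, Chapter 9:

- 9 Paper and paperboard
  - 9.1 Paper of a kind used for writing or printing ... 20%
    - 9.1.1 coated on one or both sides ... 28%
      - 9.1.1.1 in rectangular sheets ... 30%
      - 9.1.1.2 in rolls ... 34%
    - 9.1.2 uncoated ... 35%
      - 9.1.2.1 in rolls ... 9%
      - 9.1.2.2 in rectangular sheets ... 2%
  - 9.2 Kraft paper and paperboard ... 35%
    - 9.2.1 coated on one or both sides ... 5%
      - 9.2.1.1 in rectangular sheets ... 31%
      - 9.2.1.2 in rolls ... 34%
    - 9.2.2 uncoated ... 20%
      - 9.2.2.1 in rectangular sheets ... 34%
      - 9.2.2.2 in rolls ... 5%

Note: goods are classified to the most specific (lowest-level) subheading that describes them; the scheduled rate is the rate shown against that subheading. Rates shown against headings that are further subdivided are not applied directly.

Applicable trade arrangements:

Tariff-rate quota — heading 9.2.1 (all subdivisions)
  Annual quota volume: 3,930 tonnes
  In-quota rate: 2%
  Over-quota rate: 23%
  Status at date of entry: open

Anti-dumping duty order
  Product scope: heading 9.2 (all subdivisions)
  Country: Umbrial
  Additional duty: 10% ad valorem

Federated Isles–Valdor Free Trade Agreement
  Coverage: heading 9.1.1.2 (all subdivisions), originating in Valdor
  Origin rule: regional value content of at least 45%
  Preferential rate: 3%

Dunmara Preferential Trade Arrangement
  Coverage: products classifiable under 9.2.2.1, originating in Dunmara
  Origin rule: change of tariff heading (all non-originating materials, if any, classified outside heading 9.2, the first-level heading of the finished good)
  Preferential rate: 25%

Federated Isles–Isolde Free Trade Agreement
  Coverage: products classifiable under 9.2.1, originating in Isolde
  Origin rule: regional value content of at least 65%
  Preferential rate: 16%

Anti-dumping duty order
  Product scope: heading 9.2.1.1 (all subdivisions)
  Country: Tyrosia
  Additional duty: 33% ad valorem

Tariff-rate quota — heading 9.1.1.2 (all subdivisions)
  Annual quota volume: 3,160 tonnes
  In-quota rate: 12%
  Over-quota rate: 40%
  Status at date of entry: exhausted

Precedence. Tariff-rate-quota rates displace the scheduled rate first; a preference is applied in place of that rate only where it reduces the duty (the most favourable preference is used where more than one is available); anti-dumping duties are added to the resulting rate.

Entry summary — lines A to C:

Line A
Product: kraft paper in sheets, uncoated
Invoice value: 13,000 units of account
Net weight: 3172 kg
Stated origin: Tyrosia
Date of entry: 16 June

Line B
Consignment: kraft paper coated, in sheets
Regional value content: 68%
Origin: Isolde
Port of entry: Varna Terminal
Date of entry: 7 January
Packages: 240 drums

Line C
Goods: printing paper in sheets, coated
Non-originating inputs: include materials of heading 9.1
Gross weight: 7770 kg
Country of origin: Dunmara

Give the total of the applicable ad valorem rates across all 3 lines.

Line A: kraft paper → 9.2; uncoated → 9.2.2; in sheets → 9.2.2.1. Scheduled 34%. No special measure applies. → 34%.
Line B: kraft paper → 9.2; coated → 9.2.1; in sheets → 9.2.1.1. Scheduled 31%. quota on 9.2.1 open → in-quota 2%; Isolde agreement on 9.2.1: RVC ≥ 65% → 16% available; preference 16% not lower than 2% → no reduction. → 2%.
Line C: printing paper → 9.1; coated → 9.1.1; in sheets → 9.1.1.1. Scheduled 30%. Dunmara agreement on 9.2.2.1: 9.1.1.1 not covered. → 30%.
Sum: 34% + 2% + 30% = 66%.

66%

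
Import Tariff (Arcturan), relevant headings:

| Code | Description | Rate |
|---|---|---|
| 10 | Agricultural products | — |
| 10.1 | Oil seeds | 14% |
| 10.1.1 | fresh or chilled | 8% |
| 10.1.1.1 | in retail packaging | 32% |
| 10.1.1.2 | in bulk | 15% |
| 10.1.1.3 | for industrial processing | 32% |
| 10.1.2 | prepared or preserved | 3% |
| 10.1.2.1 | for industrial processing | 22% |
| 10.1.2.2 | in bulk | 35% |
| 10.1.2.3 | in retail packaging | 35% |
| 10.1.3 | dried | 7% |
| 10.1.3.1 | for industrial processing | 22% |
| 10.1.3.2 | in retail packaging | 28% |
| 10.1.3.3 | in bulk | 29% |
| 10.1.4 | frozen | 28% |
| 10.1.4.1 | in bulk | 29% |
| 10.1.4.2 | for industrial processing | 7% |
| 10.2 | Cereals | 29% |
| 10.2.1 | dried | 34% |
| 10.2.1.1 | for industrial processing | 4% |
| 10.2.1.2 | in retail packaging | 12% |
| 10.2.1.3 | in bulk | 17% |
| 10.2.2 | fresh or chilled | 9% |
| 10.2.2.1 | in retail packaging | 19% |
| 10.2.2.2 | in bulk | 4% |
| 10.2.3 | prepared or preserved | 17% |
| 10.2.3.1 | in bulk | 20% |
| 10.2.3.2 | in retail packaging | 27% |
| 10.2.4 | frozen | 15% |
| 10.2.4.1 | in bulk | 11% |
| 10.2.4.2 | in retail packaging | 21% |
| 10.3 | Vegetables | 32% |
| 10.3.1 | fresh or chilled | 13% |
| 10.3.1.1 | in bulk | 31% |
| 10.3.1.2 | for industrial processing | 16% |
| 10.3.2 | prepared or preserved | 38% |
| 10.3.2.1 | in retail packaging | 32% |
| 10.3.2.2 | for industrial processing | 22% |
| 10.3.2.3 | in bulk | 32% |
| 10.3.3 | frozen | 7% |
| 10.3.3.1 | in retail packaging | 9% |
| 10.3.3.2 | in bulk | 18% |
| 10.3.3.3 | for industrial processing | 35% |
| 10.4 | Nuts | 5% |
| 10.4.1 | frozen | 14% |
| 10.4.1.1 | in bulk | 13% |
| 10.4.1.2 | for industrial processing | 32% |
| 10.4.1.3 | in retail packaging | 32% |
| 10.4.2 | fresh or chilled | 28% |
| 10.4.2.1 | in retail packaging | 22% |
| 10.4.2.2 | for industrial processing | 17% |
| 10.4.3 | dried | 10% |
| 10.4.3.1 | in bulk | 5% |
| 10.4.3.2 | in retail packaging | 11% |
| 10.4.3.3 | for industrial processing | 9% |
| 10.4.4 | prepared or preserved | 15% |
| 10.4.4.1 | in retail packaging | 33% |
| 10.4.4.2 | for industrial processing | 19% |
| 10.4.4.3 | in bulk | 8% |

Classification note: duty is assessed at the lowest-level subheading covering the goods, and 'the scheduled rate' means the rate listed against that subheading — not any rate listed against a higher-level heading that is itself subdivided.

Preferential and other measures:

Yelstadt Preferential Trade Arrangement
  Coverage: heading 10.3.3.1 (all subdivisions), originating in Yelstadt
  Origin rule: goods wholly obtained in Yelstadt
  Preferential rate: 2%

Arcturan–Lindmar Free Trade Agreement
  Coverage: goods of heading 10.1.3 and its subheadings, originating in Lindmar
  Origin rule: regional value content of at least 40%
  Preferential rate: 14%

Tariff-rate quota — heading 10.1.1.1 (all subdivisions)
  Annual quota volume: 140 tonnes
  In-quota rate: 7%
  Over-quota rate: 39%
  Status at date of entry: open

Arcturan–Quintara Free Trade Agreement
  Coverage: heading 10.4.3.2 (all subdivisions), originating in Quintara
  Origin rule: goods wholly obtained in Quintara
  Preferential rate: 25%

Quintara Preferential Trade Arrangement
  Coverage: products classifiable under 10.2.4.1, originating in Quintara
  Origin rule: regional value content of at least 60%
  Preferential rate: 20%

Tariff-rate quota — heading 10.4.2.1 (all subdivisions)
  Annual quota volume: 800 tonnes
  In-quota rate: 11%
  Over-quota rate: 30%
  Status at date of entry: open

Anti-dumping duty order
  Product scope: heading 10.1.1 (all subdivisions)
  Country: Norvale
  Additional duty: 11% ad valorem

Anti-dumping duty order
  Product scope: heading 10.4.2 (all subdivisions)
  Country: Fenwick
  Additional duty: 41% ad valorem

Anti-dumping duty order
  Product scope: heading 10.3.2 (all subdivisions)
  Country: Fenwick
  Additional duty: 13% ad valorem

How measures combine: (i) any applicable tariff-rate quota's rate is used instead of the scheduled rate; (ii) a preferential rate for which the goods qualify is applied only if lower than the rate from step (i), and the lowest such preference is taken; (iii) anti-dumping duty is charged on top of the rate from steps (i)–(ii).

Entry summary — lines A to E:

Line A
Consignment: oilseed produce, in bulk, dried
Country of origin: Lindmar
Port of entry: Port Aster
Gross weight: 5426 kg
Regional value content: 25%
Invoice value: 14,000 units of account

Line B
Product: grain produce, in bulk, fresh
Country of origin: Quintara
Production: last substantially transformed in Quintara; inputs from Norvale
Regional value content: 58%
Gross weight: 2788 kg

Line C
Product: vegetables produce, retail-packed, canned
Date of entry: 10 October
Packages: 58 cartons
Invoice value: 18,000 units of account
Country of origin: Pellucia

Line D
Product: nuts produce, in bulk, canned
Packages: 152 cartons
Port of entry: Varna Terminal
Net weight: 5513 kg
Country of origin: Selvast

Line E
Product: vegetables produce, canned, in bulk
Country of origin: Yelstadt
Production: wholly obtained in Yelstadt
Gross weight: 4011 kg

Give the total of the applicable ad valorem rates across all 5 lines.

105%

Line A: oilseed → 10.1; dried → 10.1.3; in bulk → 10.1.3.3. Scheduled 29%. Lindmar agreement on 10.1.3: RVC < 40%. → 29%.
Line B: grain → 10.2; fresh → 10.2.2; in bulk → 10.2.2.2. Scheduled 4%. Quintara agreement on 10.4.3.2: 10.2.2.2 not covered; Quintara agreement on 10.2.4.1: 10.2.2.2 not covered. → 4%.
Line C: vegetables → 10.3; canned → 10.3.2; retail-packed → 10.3.2.1. Scheduled 32%. No special measure applies. → 32%.
Line D: nuts → 10.4; canned → 10.4.4; in bulk → 10.4.4.3. Scheduled 8%. No special measure applies. → 8%.
Line E: vegetables → 10.3; canned → 10.3.2; in bulk → 10.3.2.3. Scheduled 32%. Yelstadt agreement on 10.3.3.1: 10.3.2.3 not covered. → 32%.
Sum: 29% + 4% + 32% + 8% + 32% = 105%.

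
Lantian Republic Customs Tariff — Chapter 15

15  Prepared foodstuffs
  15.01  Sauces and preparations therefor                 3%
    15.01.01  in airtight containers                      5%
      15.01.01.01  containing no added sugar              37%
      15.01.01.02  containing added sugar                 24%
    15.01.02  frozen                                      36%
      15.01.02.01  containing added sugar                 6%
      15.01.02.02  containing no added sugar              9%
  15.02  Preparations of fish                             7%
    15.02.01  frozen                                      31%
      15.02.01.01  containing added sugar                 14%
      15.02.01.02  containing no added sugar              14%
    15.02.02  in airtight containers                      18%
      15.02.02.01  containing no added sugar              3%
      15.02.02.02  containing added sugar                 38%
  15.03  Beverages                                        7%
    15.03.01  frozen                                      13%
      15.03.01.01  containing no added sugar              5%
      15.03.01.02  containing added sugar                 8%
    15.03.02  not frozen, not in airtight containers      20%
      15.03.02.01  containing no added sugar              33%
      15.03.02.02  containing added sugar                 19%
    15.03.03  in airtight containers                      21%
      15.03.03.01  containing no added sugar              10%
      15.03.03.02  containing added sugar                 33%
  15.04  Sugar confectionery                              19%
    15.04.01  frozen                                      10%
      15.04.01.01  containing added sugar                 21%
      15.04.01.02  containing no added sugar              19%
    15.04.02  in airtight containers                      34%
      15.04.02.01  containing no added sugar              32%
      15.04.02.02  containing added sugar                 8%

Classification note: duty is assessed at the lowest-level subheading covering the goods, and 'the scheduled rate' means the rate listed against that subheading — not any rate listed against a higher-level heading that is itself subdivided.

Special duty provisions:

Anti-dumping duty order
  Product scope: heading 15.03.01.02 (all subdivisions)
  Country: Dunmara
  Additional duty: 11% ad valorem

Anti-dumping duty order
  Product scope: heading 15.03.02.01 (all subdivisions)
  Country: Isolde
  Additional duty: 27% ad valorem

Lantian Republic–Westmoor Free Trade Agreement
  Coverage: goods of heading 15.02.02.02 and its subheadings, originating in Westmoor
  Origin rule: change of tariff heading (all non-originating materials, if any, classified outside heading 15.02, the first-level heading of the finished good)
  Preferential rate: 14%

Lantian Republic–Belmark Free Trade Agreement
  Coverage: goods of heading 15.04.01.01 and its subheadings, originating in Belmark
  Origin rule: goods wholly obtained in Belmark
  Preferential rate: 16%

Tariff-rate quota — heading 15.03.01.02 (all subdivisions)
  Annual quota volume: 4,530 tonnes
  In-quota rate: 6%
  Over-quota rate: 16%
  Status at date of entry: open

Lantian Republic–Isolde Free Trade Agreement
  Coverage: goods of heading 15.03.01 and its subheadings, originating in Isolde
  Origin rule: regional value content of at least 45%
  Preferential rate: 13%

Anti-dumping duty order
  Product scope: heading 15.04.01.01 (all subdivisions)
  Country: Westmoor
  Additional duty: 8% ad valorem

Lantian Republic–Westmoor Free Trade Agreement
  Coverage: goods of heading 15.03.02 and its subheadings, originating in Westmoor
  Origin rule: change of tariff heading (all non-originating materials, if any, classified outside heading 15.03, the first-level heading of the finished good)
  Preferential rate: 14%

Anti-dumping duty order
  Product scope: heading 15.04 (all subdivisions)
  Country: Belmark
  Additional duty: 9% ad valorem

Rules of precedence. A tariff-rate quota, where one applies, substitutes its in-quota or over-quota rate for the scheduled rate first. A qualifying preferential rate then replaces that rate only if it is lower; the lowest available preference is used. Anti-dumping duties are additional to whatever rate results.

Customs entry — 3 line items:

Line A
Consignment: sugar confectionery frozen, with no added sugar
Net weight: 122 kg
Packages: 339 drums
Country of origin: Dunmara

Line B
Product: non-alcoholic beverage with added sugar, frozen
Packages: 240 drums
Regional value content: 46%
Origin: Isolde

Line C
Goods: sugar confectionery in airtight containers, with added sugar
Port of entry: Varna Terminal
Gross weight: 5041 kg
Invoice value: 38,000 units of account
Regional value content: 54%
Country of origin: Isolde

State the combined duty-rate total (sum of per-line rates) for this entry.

Line A: sugar confectionery → 15.04; frozen → 15.04.01; with no added sugar → 15.04.01.02. Scheduled 19%. No special measure applies. → 19%.
Line B: non-alcoholic beverage → 15.03; frozen → 15.03.01; with added sugar → 15.03.01.02. Scheduled 8%. quota on 15.03.01.02 open → in-quota 6%; Isolde agreement on 15.03.01: RVC ≥ 45% → 13% available; preference 13% not lower than 6% → no reduction. → 6%.
Line C: sugar confectionery → 15.04; in airtight containers → 15.04.02; with added sugar → 15.04.02.02. Scheduled 8%. Isolde agreement on 15.03.01: 15.04.02.02 not covered. → 8%.
Sum: 19% + 6% + 8% = 33%.

33%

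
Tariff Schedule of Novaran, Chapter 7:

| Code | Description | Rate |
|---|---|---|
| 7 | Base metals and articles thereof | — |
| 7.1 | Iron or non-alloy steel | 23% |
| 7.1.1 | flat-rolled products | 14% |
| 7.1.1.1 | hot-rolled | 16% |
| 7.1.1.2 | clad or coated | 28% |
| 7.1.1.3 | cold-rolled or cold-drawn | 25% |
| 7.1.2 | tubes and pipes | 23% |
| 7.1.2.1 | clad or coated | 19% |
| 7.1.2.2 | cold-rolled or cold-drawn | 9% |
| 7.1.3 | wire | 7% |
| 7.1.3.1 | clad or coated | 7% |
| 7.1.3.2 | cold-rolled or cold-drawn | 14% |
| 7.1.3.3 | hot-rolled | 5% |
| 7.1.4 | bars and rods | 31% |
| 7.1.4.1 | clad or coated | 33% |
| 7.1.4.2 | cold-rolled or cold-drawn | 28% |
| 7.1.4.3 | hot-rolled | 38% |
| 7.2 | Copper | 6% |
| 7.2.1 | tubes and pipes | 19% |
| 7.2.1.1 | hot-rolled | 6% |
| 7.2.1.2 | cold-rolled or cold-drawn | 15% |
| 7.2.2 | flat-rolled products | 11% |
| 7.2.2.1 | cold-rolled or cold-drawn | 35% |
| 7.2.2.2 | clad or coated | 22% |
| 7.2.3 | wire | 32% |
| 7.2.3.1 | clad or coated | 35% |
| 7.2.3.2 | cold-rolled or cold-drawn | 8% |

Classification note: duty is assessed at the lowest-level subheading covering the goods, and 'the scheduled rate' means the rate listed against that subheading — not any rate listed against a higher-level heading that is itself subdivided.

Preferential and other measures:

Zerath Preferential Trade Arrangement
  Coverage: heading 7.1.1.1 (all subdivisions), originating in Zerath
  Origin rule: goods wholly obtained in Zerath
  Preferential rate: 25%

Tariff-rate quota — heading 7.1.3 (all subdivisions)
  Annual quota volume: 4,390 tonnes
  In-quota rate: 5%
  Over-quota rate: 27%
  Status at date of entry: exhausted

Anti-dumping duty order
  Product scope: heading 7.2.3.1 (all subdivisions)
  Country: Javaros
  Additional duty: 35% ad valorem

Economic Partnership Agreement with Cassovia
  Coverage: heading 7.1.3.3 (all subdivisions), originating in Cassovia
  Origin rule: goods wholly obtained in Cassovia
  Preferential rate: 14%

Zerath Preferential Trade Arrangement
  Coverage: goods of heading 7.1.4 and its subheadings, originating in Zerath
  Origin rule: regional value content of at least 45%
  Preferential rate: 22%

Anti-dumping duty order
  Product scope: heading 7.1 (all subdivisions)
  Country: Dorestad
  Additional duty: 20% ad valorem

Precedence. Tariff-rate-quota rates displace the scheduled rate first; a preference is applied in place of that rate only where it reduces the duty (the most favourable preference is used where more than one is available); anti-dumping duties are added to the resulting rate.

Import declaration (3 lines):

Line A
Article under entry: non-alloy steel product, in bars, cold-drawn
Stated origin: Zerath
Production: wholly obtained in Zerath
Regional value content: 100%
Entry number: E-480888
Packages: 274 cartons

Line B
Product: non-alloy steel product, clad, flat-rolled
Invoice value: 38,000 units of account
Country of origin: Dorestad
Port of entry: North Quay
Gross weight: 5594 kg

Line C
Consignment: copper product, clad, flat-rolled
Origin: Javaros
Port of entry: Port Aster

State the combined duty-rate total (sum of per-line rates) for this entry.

92%

Line A: non-alloy steel → 7.1; in bars → 7.1.4; cold-drawn → 7.1.4.2. Scheduled 28%. Zerath agreement on 7.1.1.1: 7.1.4.2 not covered; Zerath agreement on 7.1.4: RVC ≥ 45% → 22% available; preferential 22%. → 22%.
Line B: non-alloy steel → 7.1; flat-rolled → 7.1.1; clad → 7.1.1.2. Scheduled 28%. anti-dumping (Dorestad, 7.1): +20%; total 28% + 20% = 48%. → 48%.
Line C: copper → 7.2; flat-rolled → 7.2.2; clad → 7.2.2.2. Scheduled 22%. No special measure applies. → 22%.
Sum: 22% + 48% + 22% = 92%.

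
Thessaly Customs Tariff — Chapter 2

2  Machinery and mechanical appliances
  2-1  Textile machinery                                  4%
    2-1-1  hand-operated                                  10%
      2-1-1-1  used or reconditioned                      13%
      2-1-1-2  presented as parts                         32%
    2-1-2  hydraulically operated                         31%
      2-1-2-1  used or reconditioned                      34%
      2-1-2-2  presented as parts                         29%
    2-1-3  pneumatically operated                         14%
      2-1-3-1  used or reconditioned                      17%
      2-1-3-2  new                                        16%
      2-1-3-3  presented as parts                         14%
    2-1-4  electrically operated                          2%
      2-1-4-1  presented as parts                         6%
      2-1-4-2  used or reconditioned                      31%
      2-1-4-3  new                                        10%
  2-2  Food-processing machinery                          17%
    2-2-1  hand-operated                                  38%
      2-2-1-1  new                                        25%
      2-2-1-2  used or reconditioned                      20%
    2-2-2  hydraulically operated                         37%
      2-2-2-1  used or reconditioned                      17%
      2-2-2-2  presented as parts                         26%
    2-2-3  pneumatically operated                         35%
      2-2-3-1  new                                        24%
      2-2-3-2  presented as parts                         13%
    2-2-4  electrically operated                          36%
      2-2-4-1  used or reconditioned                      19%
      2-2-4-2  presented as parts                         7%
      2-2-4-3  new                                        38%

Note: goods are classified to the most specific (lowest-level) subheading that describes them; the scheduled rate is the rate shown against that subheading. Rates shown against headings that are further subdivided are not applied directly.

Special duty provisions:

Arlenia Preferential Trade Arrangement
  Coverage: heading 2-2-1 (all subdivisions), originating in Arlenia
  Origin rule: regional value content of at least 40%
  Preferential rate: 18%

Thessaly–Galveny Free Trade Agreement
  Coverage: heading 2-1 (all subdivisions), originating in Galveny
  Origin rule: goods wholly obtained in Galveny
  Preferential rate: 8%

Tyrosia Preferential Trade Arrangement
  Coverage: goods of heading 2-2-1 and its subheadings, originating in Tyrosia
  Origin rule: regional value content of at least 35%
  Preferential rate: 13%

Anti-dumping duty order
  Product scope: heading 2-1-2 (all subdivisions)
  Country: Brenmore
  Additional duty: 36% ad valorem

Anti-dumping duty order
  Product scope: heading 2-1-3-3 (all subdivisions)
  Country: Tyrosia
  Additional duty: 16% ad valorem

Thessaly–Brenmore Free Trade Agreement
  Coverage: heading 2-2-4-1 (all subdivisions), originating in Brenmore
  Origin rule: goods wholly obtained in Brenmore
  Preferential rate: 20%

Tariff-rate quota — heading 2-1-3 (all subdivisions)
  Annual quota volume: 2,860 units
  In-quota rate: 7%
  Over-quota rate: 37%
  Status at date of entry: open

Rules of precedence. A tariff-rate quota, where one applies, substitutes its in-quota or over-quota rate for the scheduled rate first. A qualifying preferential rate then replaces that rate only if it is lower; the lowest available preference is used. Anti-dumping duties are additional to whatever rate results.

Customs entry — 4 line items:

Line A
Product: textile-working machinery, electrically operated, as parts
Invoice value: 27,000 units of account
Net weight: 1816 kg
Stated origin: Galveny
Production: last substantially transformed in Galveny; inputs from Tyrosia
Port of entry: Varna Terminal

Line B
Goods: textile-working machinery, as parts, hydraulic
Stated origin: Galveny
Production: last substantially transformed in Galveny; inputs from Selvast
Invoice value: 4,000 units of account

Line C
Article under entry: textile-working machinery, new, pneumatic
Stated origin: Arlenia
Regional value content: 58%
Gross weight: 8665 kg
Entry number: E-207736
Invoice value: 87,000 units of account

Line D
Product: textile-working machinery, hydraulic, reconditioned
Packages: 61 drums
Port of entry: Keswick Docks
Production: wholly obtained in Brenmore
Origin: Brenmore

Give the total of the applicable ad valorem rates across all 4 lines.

112%

Line A: textile-working → 2-1; electrically operated → 2-1-4; as parts → 2-1-4-1. Scheduled 6%. Galveny agreement on 2-1: not wholly obtained. → 6%.
Line B: textile-working → 2-1; hydraulic → 2-1-2; as parts → 2-1-2-2. Scheduled 29%. Galveny agreement on 2-1: not wholly obtained. → 29%.
Line C: textile-working → 2-1; pneumatic → 2-1-3; new → 2-1-3-2. Scheduled 16%. quota on 2-1-3 open → in-quota 7%; Arlenia agreement on 2-2-1: 2-1-3-2 not covered. → 7%.
Line D: textile-working → 2-1; hydraulic → 2-1-2; reconditioned → 2-1-2-1. Scheduled 34%. Brenmore agreement on 2-2-4-1: 2-1-2-1 not covered; anti-dumping (Brenmore, 2-1-2): +36%; total 34% + 36% = 70%. → 70%.
Sum: 6% + 29% + 7% + 70% = 112%.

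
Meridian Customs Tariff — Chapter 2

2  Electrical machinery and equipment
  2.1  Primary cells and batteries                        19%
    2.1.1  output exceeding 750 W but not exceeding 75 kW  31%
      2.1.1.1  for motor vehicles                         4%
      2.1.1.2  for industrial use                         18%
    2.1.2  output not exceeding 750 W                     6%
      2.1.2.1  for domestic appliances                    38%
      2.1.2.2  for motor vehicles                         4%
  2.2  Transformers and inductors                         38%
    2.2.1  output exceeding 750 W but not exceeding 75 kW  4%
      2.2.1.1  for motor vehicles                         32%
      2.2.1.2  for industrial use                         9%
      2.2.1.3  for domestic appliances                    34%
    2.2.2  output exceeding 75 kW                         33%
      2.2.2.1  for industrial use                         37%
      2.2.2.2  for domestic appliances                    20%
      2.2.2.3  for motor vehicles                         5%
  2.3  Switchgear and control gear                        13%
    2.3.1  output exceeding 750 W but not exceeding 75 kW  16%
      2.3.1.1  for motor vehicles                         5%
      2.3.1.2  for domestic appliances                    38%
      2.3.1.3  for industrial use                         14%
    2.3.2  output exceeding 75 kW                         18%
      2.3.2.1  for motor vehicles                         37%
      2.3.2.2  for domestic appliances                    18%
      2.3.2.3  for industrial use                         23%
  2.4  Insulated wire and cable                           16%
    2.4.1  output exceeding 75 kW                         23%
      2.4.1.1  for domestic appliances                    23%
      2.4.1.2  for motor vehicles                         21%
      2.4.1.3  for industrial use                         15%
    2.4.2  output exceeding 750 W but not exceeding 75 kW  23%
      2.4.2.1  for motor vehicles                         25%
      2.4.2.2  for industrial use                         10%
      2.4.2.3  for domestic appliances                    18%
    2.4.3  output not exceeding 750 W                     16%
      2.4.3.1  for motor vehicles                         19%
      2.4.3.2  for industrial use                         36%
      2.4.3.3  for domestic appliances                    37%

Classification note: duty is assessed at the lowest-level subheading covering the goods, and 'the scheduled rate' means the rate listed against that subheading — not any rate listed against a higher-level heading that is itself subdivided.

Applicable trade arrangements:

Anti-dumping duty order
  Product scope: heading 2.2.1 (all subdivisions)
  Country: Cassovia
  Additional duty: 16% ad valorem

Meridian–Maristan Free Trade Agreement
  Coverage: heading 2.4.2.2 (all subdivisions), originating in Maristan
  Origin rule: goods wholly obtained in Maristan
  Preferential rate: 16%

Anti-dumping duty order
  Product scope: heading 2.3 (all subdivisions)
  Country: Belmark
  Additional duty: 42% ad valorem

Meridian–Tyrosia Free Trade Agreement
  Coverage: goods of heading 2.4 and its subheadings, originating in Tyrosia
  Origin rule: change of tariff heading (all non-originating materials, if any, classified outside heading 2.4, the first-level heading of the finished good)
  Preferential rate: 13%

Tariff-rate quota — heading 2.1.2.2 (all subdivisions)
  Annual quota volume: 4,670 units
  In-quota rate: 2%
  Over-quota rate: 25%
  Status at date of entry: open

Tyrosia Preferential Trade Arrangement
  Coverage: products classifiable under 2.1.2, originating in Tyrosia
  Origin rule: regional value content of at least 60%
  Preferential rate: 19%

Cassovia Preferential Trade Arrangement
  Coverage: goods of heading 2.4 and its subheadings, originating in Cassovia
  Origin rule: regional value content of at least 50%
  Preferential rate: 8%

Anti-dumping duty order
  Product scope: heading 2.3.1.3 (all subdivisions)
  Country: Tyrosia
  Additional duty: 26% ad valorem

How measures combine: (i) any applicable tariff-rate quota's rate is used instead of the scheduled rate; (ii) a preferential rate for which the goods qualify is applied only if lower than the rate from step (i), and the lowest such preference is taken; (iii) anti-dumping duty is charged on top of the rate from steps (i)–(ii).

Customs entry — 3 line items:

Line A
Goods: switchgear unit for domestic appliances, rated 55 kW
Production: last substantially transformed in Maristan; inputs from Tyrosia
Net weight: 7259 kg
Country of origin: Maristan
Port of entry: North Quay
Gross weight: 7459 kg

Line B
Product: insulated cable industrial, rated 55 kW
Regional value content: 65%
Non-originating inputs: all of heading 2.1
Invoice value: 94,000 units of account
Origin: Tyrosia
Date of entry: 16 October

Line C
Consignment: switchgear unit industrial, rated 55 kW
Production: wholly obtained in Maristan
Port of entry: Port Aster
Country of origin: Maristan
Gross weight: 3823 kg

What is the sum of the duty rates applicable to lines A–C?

Line A: switchgear unit → 2.3; rated 55 kW → 2.3.1; for domestic appliances → 2.3.1.2. Scheduled 38%. Maristan agreement on 2.4.2.2: 2.3.1.2 not covered. → 38%.
Line B: insulated cable → 2.4; rated 55 kW → 2.4.2; industrial → 2.4.2.2. Scheduled 10%. Tyrosia agreement on 2.4: CTH met → 13% available; Tyrosia agreement on 2.1.2: 2.4.2.2 not covered; preference 13% not lower than 10% → no reduction. → 10%.
Line C: switchgear unit → 2.3; rated 55 kW → 2.3.1; industrial → 2.3.1.3. Scheduled 14%. Maristan agreement on 2.4.2.2: 2.3.1.3 not covered. → 14%.
Sum: 38% + 10% + 14% = 62%.

62%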